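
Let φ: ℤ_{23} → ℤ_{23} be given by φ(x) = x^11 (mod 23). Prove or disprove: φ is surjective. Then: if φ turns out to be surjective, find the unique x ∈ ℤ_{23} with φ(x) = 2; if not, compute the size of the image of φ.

3

φ(1) = 1^11 = 1.
φ(2): Repeated squaring mod 23: 2^1 ≡ 2, 2^2 ≡ 2² = 4, 2^4 ≡ 4² = 16, 2^8 ≡ 16² = 256 ≡ 3. Since 11 = 8 + 2 + 1, 2^11 ≡ 3·4·2: 3·4 = 12, then 12·2 = 24 ≡ 1. So 2^11 ≡ 1 (mod 23).
So φ(1) = φ(2) = 1 while 1 ≠ 2, thus φ is not injective.
A non-injective map from the 23-element set ℤ_{23} to itself takes at most 22 distinct values, so it cannot be surjective. So φ is not surjective.
Since φ is not surjective, we determine |image(φ)|. Computing x^11 mod 23 for each x (by repeated squaring, reducing mod 23 at every step), the values φ(0), φ(1), …, φ(22) are: 0, 1, 1, 1, 1, 22, 1, 22, 1, 1, 22, 22, 1, 1, 22, 22, 1, 22, 1, 22, 22, 22, 22.
The distinct values are {0, 1, 22}; there are 3 of them.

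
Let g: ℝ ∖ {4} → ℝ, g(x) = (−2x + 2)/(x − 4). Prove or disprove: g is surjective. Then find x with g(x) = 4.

3

If g(x) = −2, cross-multiplying gives 1(−2x + 2) = −2(x − 4), which simplifies to 2 = 8 — false.  So −2 has no preimage and g is not surjective.
Solving g(x) = 4: cross-multiplying gives −2x + 2 = 4(x − 4), which rearranges to −6x = −18, so x = 3.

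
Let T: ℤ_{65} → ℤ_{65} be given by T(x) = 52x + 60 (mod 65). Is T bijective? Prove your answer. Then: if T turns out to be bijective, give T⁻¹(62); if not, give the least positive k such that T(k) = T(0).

By definition, T is injective when T(x_1) = T(x_2) forces x_1 = x_2.
We have gcd(52, 65) = 13 > 1. Taking x_1 = 0 and x_2 = 5: T(0) = 60 and T(5) = 52·5 + 60 = 320 ≡ 60 (mod 65).
So T(0) = T(5) while 0 ≠ 5, so T is not injective, hence not bijective.
Since T is not bijective, we find the least positive k with T(k) = T(0): this means 52k ≡ 0 (mod 65), i.e. 65 ∣ 52k. Since gcd(52, 65) = 13, dividing through by 13 this holds exactly when 5 ∣ 4k, and as gcd(4, 5) = 1, exactly when 5 ∣ k.
The smallest positive such k is 5.

5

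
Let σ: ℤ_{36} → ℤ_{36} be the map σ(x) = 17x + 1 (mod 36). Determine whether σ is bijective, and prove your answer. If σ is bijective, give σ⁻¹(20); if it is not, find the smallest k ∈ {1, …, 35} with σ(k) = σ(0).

35

If σ(a) = σ(b), then 17a ≡ 17b (mod 36). Because gcd(17, 36) = 1, we may cancel 17 to get a ≡ b (mod 36).
We now compute 17⁻¹ mod 36 explicitly. Euclid's algorithm: 36 = 2·17 + 2, 17 = 8·2 + 1; back-substituting gives 1 = 17·17 − 8·36, so 17⁻¹ ≡ 17 (mod 36).
Then y ↦ 17(y − 1) is a two-sided inverse to σ, so every y ∈ ℤ_{36} has a preimage.
So σ is bijective.
Since σ is bijective, we compute σ⁻¹(20): solve 17x + 1 ≡ 20 (mod 36), i.e. 17x ≡ 19 (mod 36).
Multiplying by 17⁻¹ = 17 gives x ≡ 17·19 = 323 = 8·36 + 35 ≡ 35 (mod 36).
Check: σ(35) = 17·35 + 1 = 596 = 16·36 + 20 ≡ 20 (mod 36).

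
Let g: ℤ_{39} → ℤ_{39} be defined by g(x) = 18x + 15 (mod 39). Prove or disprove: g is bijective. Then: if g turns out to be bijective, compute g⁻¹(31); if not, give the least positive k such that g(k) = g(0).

We have gcd(18, 39) = 3 > 1. Taking a = 0 and b = 13: g(0) = 15 and g(13) = 18·13 + 15 = 249 ≡ 15 (mod 39).
So g(0) = g(13) while 0 ≠ 13, thus g is not injective, hence not bijective.
Since g is not bijective, we find the least positive k with g(k) = g(0): this means 18k ≡ 0 (mod 39), i.e. 39 ∣ 18k. Since gcd(18, 39) = 3, dividing through by 3 this holds exactly when 13 ∣ 6k, and as gcd(6, 13) = 1, exactly when 13 ∣ k.
The smallest positive such k is 13.

13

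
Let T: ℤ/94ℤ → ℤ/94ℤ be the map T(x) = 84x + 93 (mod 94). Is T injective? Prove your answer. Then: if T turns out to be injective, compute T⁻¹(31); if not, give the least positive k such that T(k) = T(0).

We have gcd(84, 94) = 2 > 1. Taking a = 0 and b = 47: T(0) = 93 and T(47) = 84·47 + 93 = 4041 ≡ 93 (mod 94).
So T(0) = T(47) while 0 ≠ 47, hence T is not injective.
Since T is not injective, we find the least positive k with T(k) = T(0): this means 84k ≡ 0 (mod 94), i.e. 94 ∣ 84k. Since gcd(84, 94) = 2, dividing through by 2 this holds exactly when 47 ∣ 42k, and as gcd(42, 47) = 1, exactly when 47 ∣ k.
The smallest positive such k is 47.

47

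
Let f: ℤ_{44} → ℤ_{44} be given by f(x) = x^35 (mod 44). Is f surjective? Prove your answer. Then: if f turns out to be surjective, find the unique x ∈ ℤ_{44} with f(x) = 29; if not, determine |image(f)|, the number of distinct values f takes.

9

f(1) = 1^35 = 1.
f(5): Repeated squaring mod 44: 5^1 ≡ 5, 5^2 ≡ 5² = 25, 5^4 ≡ 25² = 625 ≡ 9, 5^8 ≡ 9² = 81 ≡ 37, 5^16 ≡ 37² = 1369 ≡ 5, 5^32 ≡ 5² = 25. Since 35 = 32 + 2 + 1, 5^35 ≡ 25·25·5: 25·25 = 625 ≡ 9, then 9·5 = 45 ≡ 1. So 5^35 ≡ 1 (mod 44).
So f(1) = f(5) = 1 while 1 ≠ 5, therefore f is not injective.
A non-injective map from the 44-element set ℤ_{44} to itself takes at most 43 distinct values, so it cannot be surjective. Thus f is not surjective.
Since f is not surjective, we determine |image(f)|. Computing x^35 mod 44 for each x (by repeated squaring, reducing mod 44 at every step), the values f(0), f(1), …, f(43) are: 0, 1, 32, 23, 12, 1, 32, 43, 32, 1, 32, 11, 12, 21, 12, 23, 12, 21, 32, 43, 12, 21, 0, 23, 32, 1, 12, 23, 32, 21, 32, 23, 32, 33, 12, 43, 12, 1, 12, 43, 32, 21, 12, 43.
The distinct values are {0, 1, 11, 12, 21, 23, 32, 33, 43}; there are 9 of them.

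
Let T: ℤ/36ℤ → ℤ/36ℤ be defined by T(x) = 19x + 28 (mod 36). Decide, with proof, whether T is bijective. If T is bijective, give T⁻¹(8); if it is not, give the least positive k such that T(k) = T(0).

Recall that T is injective when T(x_1) = T(x_2) forces x_1 = x_2.
If T(x_1) = T(x_2), then 19x_1 ≡ 19x_2 (mod 36). Because gcd(19, 36) = 1, we may cancel 19 to get x_1 ≡ x_2 (mod 36).
We now compute 19⁻¹ mod 36 explicitly. Euclid's algorithm: 36 = 1·19 + 17, 19 = 1·17 + 2, 17 = 8·2 + 1; back-substituting gives 1 = 19·19 − 10·36, so 19⁻¹ ≡ 19 (mod 36).
For any y ∈ ℤ/36ℤ, x = 19(y − 28) mod 36 satisfies T(x) = 19·19(y − 28) + 28 ≡ y (since 19·19 ≡ 1 mod 36). So every y has a preimage.
Therefore T is bijective.
Since T is bijective, we find T⁻¹(8): we need 19x ≡ 8 − 28 ≡ 16 (mod 36). Using 19⁻¹ = 19: x ≡ 19·16 = 304 = 8·36 + 16, so x = 16.
Check: T(16) = 19·16 + 28 = 332 = 9·36 + 8 ≡ 8 (mod 36).

16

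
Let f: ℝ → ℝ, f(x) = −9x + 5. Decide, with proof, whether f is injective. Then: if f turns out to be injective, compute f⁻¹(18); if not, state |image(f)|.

-13/9

Suppose f(u) = f(v). Then −9u + 5 = −9v + 5, so −9u = −9v, therefore u = v.
Thus f is injective.
Since f is injective, we compute f⁻¹(18) = (18 − 5)/(−9) = −13/9.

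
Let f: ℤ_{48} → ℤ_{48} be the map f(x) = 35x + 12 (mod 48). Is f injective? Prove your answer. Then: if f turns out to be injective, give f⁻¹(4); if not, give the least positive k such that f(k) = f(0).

Recall: f is injective when f(u) = f(v) forces u = v.
If f(u) = f(v), then 35u ≡ 35v (mod 48). Because gcd(35, 48) = 1, we may cancel 35 to get u ≡ v (mod 48).
So f is injective.
We now compute 35⁻¹ mod 48 explicitly. Euclid's algorithm: 48 = 1·35 + 13, 35 = 2·13 + 9, 13 = 1·9 + 4, 9 = 2·4 + 1; back-substituting gives 1 = 11·35 − 8·48, so 35⁻¹ ≡ 11 (mod 48).
Since f is injective, we find f⁻¹(4): we need 35x ≡ 4 − 12 ≡ 40 (mod 48). Using 35⁻¹ = 11: x ≡ 11·40 = 440 = 9·48 + 8, so x = 8.
Check: f(8) = 35·8 + 12 = 292 = 6·48 + 4 ≡ 4 (mod 48).

8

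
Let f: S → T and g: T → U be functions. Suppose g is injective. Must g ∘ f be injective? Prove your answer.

not injective

No. Take S = {0, 1}, T = U = {0, 1, 2, 3, 4, 5}, f(0) = f(1) = 0, and g = identity (injective).
Then (g ∘ f)(0) = (g ∘ f)(1) = 0 with 0 ≠ 1, so g ∘ f is not injective.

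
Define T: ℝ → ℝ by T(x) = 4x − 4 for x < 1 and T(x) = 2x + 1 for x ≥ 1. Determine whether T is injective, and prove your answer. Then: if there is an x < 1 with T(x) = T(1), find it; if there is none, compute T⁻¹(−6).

-1/2

Both pieces are strictly increasing (slopes 4 and 2), so each is injective on its own interval.
The left piece maps (−∞, 1) onto (−∞, 0); the right piece maps [1, ∞) onto [3, ∞).
These images are disjoint, so no value is attained by both pieces. So T is injective.
Because the two images are disjoint, no x < 1 has T(x) = T(1), so we compute T⁻¹(−6): −6 lies in (−∞, 0), so solve 4x − 4 = −6: x = (−6 + 4)/4 = −1/2.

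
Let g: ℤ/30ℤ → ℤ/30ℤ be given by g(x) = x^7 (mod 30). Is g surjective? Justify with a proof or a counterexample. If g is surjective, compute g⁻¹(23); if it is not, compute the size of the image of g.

Computing x^7 mod 30 for each x (by repeated squaring, reducing mod 30 at every step), the values g(0), g(1), …, g(29) are: 0, 1, 8, 27, 4, 5, 6, 13, 2, 9, 10, 11, 18, 7, 14, 15, 16, 23, 12, 19, 20, 21, 28, 17, 24, 25, 26, 3, 22, 29.
Every element of ℤ/30ℤ appears exactly once in this list, so g is a bijection, and in particular surjective.
Since g is surjective, we read off the preimage of 23 from the same table: g(17) = 23, so g⁻¹(23) = 17.

17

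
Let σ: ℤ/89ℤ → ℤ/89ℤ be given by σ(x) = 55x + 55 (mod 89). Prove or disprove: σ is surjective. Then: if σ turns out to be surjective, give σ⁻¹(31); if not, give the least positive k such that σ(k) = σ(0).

74

Recall that surjectivity means every element of the codomain has a preimage under σ.
Since gcd(55, 89) = 1, 55 is invertible modulo 89. Euclid's algorithm: 89 = 1·55 + 34, 55 = 1·34 + 21, 34 = 1·21 + 13, 21 = 1·13 + 8, 13 = 1·8 + 5, 8 = 1·5 + 3, 5 = 1·3 + 2, 3 = 1·2 + 1; back-substituting gives 1 = 34·55 − 21·89, so 55⁻¹ ≡ 34 (mod 89).
Then y ↦ 34(y − 55) is a two-sided inverse to σ, so every y ∈ ℤ/89ℤ has a preimage.
Therefore σ is surjective.
Since σ is surjective, we compute σ⁻¹(31): solve 55x + 55 ≡ 31 (mod 89), i.e. 55x ≡ 65 (mod 89).
Multiplying by 55⁻¹ = 34 gives x ≡ 34·65 = 2210 = 24·89 + 74 ≡ 74 (mod 89).
Check: σ(74) = 55·74 + 55 = 4125 = 46·89 + 31 ≡ 31 (mod 89).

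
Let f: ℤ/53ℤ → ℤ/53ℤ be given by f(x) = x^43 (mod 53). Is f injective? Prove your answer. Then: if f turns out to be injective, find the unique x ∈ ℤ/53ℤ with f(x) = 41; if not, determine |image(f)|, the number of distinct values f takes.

Since 53 is prime, the nonzero elements of ℤ/53ℤ form a cyclic group of order 52.
As gcd(43, 52) = 1, raising to the 43rd power is a bijection on this group: if u^43 ≡ v^43 then (uv^{−1})^43 = 1, and the only element of order dividing gcd(43, 52) = 1 is 1, so u = v.
With f(0) = 0 this makes f injective on all of ℤ/53ℤ, hence bijective (finite equal-size domain and codomain). In particular f is injective.
Since f is injective, we find the preimage of 41. The inverse of x ↦ x^43 on (ℤ/53ℤ)^× is x ↦ x^23, because 43·23 = 989 = 19·52 + 1 ≡ 1 (mod 52) and x^{52} = 1 for x ≠ 0 (Fermat). So f⁻¹(41) = 41^23 mod 53.
Repeated squaring mod 53: 41^1 ≡ 41, 41^2 ≡ 41² = 1681 ≡ 38, 41^4 ≡ 38² = 1444 ≡ 13, 41^8 ≡ 13² = 169 ≡ 10, 41^16 ≡ 10² = 100 ≡ 47. Since 23 = 16 + 4 + 2 + 1, 41^23 ≡ 47·13·38·41: 47·13 = 611 ≡ 28, then 28·38 = 1064 ≡ 4, then 4·41 = 164 ≡ 5. So 41^23 ≡ 5 (mod 53).
Hence f⁻¹(41) = 5.

5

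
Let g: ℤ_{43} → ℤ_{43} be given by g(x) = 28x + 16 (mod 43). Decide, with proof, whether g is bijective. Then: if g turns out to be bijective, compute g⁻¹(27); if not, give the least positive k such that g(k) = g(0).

By definition, g is injective if g(s) = g(t) implies s = t.
Suppose g(s) = g(t) in ℤ_{43}. Then 28s + 16 ≡ 28t + 16 (mod 43), so 28(s − t) ≡ 0 (mod 43).
Since gcd(28, 43) = 1, 28 is invertible modulo 43, hence s − t ≡ 0 (mod 43), i.e. s = t.
We now compute 28⁻¹ mod 43 explicitly. Euclid's algorithm: 43 = 1·28 + 15, 28 = 1·15 + 13, 15 = 1·13 + 2, 13 = 6·2 + 1; back-substituting gives 1 = 20·28 − 13·43, so 28⁻¹ ≡ 20 (mod 43).
Then y ↦ 20(y − 16) is a two-sided inverse to g, so every y ∈ ℤ_{43} has a preimage.
Hence g is bijective.
Since g is bijective, we find g⁻¹(27): we need 28x ≡ 27 − 16 ≡ 11 (mod 43). Using 28⁻¹ = 20: x ≡ 20·11 = 220 = 5·43 + 5, so x = 5.
Check: g(5) = 28·5 + 16 = 156 = 3·43 + 27 ≡ 27 (mod 43).

5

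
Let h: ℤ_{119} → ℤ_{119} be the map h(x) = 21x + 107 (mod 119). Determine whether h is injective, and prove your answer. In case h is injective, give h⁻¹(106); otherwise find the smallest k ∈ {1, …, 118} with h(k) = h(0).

17

We have gcd(21, 119) = 7 > 1. Taking u = 0 and v = 17: h(0) = 107 and h(17) = 21·17 + 107 = 464 ≡ 107 (mod 119).
So h(0) = h(17) while 0 ≠ 17, so h is not injective.
Since h is not injective, we find the least positive k with h(k) = h(0): this means 21k ≡ 0 (mod 119), i.e. 119 ∣ 21k. Since gcd(21, 119) = 7, dividing through by 7 this holds exactly when 17 ∣ 3k, and as gcd(3, 17) = 1, exactly when 17 ∣ k.
The smallest positive such k is 17.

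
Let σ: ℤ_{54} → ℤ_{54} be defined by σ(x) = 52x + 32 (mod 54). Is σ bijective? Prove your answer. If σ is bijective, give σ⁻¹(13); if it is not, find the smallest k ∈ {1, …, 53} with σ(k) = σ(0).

We have gcd(52, 54) = 2 > 1. Taking s = 0 and t = 27: σ(0) = 32 and σ(27) = 52·27 + 32 = 1436 ≡ 32 (mod 54).
So σ(0) = σ(27) while 0 ≠ 27, therefore σ is not injective, hence not bijective.
Since σ is not bijective, we find the least positive k with σ(k) = σ(0): this means 52k ≡ 0 (mod 54), i.e. 54 ∣ 52k. Since gcd(52, 54) = 2, dividing through by 2 this holds exactly when 27 ∣ 26k, and as gcd(26, 27) = 1, exactly when 27 ∣ k.
The smallest positive such k is 27.

27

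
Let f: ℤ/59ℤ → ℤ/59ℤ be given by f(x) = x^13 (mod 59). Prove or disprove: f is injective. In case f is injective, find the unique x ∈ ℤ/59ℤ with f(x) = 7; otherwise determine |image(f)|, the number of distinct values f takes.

Since 59 is prime, the nonzero elements of ℤ/59ℤ form a cyclic group of order 58.
As gcd(13, 58) = 1, raising to the 13th power is a bijection on this group: if a^13 ≡ b^13 then (ab^{−1})^13 = 1, and the only element of order dividing gcd(13, 58) = 1 is 1, so a = b.
With f(0) = 0 this makes f injective on all of ℤ/59ℤ, hence bijective (finite equal-size domain and codomain). In particular f is injective.
Since f is injective, we find the preimage of 7. The inverse of x ↦ x^13 on (ℤ/59ℤ)^× is x ↦ x^9, because 13·9 = 117 = 2·58 + 1 ≡ 1 (mod 58) and x^{58} = 1 for x ≠ 0 (Fermat). So f⁻¹(7) = 7^9 mod 59.
Repeated squaring mod 59: 7^1 ≡ 7, 7^2 ≡ 7² = 49, 7^4 ≡ 49² = 2401 ≡ 41, 7^8 ≡ 41² = 1681 ≡ 29. Since 9 = 8 + 1, 7^9 ≡ 29·7: 29·7 = 203 ≡ 26. So 7^9 ≡ 26 (mod 59).
Hence f⁻¹(7) = 26.

26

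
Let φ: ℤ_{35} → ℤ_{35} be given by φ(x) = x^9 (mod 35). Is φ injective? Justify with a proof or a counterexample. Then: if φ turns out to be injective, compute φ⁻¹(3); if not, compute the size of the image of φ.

φ(4): Repeated squaring mod 35: 4^1 ≡ 4, 4^2 ≡ 4² = 16, 4^4 ≡ 16² = 256 ≡ 11, 4^8 ≡ 11² = 121 ≡ 16. Since 9 = 8 + 1, 4^9 ≡ 16·4: 16·4 = 64 ≡ 29. So 4^9 ≡ 29 (mod 35).
φ(9): Repeated squaring mod 35: 9^1 ≡ 9, 9^2 ≡ 9² = 81 ≡ 11, 9^4 ≡ 11² = 121 ≡ 16, 9^8 ≡ 16² = 256 ≡ 11. Since 9 = 8 + 1, 9^9 ≡ 11·9: 11·9 = 99 ≡ 29. So 9^9 ≡ 29 (mod 35).
So φ(4) = φ(9) = 29 while 4 ≠ 9, therefore φ is not injective.
Since φ is not injective, we determine |image(φ)|. Computing x^9 mod 35 for each x (by repeated squaring, reducing mod 35 at every step), the values φ(0), φ(1), …, φ(34) are: 0, 1, 22, 13, 29, 20, 6, 7, 8, 29, 20, 1, 27, 13, 14, 15, 1, 27, 8, 34, 20, 21, 22, 8, 34, 15, 6, 27, 28, 29, 15, 6, 22, 13, 34.
The distinct values are {0, 1, 6, 7, 8, 13, 14, 15, 20, 21, 22, 27, 28, 29, 34}; there are 15 of them.

15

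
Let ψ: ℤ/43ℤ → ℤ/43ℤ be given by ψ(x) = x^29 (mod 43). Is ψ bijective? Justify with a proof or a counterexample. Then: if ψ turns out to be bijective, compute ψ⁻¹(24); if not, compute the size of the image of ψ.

15

Since 43 is prime, the nonzero elements of ℤ/43ℤ form a cyclic group of order 42.
As gcd(29, 42) = 1, raising to the 29th power is a bijection on this group: if x_1^29 ≡ x_2^29 then (x_1x_2^{−1})^29 = 1, and the only element of order dividing gcd(29, 42) = 1 is 1, so x_1 = x_2.
With ψ(0) = 0 this makes ψ injective on all of ℤ/43ℤ, hence bijective (finite equal-size domain and codomain). In particular ψ is bijective.
Since ψ is bijective, we find the preimage of 24. The inverse of x ↦ x^29 on (ℤ/43ℤ)^× is x ↦ x^29, because 29·29 = 841 = 20·42 + 1 ≡ 1 (mod 42) and x^{42} = 1 for x ≠ 0 (Fermat). So ψ⁻¹(24) = 24^29 mod 43.
Repeated squaring mod 43: 24^1 ≡ 24, 24^2 ≡ 24² = 576 ≡ 17, 24^4 ≡ 17² = 289 ≡ 31, 24^8 ≡ 31² = 961 ≡ 15, 24^16 ≡ 15² = 225 ≡ 10. Since 29 = 16 + 8 + 4 + 1, 24^29 ≡ 10·15·31·24: 10·15 = 150 ≡ 21, then 21·31 = 651 ≡ 6, then 6·24 = 144 ≡ 15. So 24^29 ≡ 15 (mod 43).
Hence ψ⁻¹(24) = 15.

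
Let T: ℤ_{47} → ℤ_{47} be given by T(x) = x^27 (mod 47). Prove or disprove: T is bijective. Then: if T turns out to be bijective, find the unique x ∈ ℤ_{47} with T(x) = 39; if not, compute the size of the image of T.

Since 47 is prime, the nonzero elements of ℤ_{47} form a cyclic group of order 46.
As gcd(27, 46) = 1, raising to the 27th power is a bijection on this group: if u^27 ≡ v^27 then (uv^{−1})^27 = 1, and the only element of order dividing gcd(27, 46) = 1 is 1, so u = v.
With T(0) = 0 this makes T injective on all of ℤ_{47}, hence bijective (finite equal-size domain and codomain). In particular T is bijective.
Since T is bijective, we find the preimage of 39. The inverse of x ↦ x^27 on (ℤ_{47})^× is x ↦ x^29, because 27·29 = 783 = 17·46 + 1 ≡ 1 (mod 46) and x^{46} = 1 for x ≠ 0 (Fermat). So T⁻¹(39) = 39^29 mod 47.
Repeated squaring mod 47: 39^1 ≡ 39, 39^2 ≡ 39² = 1521 ≡ 17, 39^4 ≡ 17² = 289 ≡ 7, 39^8 ≡ 7² = 49 ≡ 2, 39^16 ≡ 2² = 4. Since 29 = 16 + 8 + 4 + 1, 39^29 ≡ 4·2·7·39: 4·2 = 8, then 8·7 = 56 ≡ 9, then 9·39 = 351 ≡ 22. So 39^29 ≡ 22 (mod 47).
Hence T⁻¹(39) = 22.

22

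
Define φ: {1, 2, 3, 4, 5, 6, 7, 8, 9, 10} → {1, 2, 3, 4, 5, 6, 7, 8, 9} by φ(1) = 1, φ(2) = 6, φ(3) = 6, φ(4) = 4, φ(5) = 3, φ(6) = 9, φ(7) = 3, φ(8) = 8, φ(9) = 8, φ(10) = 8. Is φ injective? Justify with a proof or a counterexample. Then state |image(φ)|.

φ(2) = 6 = φ(3) with 2 ≠ 3, so φ is not injective.
The image of φ is {1, 3, 4, 6, 8, 9}, which has 6 elements.

6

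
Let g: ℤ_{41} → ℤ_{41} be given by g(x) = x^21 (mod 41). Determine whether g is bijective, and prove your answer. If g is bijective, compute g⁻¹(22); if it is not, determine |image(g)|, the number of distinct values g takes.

19

Since 41 is prime, the nonzero elements of ℤ_{41} form a cyclic group of order 40.
As gcd(21, 40) = 1, raising to the 21st power is a bijection on this group: if a^21 ≡ b^21 then (ab^{−1})^21 = 1, and the only element of order dividing gcd(21, 40) = 1 is 1, so a = b.
With g(0) = 0 this makes g injective on all of ℤ_{41}, hence bijective (finite equal-size domain and codomain). In particular g is bijective.
Since g is bijective, we find the preimage of 22. The inverse of x ↦ x^21 on (ℤ_{41})^× is x ↦ x^21, because 21·21 = 441 = 11·40 + 1 ≡ 1 (mod 40) and x^{40} = 1 for x ≠ 0 (Fermat). So g⁻¹(22) = 22^21 mod 41.
Repeated squaring mod 41: 22^1 ≡ 22, 22^2 ≡ 22² = 484 ≡ 33, 22^4 ≡ 33² = 1089 ≡ 23, 22^8 ≡ 23² = 529 ≡ 37, 22^16 ≡ 37² = 1369 ≡ 16. Since 21 = 16 + 4 + 1, 22^21 ≡ 16·23·22: 16·23 = 368 ≡ 40, then 40·22 = 880 ≡ 19. So 22^21 ≡ 19 (mod 41).
Hence g⁻¹(22) = 19.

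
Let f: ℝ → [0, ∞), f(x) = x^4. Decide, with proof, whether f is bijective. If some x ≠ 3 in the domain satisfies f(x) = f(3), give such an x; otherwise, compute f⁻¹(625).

f(3) = 81 = (−3)^4 = f(−3) (since 4 is even), with 3 ≠ −3. So f is not injective, hence not bijective.
For the follow-up, such an x exists: taking x = −3 ∈ ℝ gives f(−3) = 81 = f(3) with −3 ≠ 3.

-3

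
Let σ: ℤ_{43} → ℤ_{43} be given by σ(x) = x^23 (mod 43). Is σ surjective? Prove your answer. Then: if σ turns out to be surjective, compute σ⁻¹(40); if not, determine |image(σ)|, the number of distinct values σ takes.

13

Since 43 is prime, the nonzero elements of ℤ_{43} form a cyclic group of order 42.
As gcd(23, 42) = 1, raising to the 23rd power is a bijection on this group: if u^23 ≡ v^23 then (uv^{−1})^23 = 1, and the only element of order dividing gcd(23, 42) = 1 is 1, so u = v.
With σ(0) = 0 this makes σ injective on all of ℤ_{43}, hence bijective (finite equal-size domain and codomain). In particular σ is surjective.
Since σ is surjective, we find the preimage of 40. The inverse of x ↦ x^23 on (ℤ_{43})^× is x ↦ x^11, because 23·11 = 253 = 6·42 + 1 ≡ 1 (mod 42) and x^{42} = 1 for x ≠ 0 (Fermat). So σ⁻¹(40) = 40^11 mod 43.
Repeated squaring mod 43: 40^1 ≡ 40, 40^2 ≡ 40² = 1600 ≡ 9, 40^4 ≡ 9² = 81 ≡ 38, 40^8 ≡ 38² = 1444 ≡ 25. Since 11 = 8 + 2 + 1, 40^11 ≡ 25·9·40: 25·9 = 225 ≡ 10, then 10·40 = 400 ≡ 13. So 40^11 ≡ 13 (mod 43).
Hence σ⁻¹(40) = 13.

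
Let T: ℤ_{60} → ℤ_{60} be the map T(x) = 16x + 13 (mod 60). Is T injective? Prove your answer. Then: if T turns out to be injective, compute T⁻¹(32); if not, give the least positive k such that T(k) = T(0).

15

Recall: injectivity means: for all a, b in the domain, T(a) = T(b) implies a = b.
We have gcd(16, 60) = 4 > 1. Taking a = 0 and b = 15: T(0) = 13 and T(15) = 16·15 + 13 = 253 ≡ 13 (mod 60).
So T(0) = T(15) while 0 ≠ 15, therefore T is not injective.
Since T is not injective, we find the least positive k with T(k) = T(0): this means 16k ≡ 0 (mod 60), i.e. 60 ∣ 16k. Since gcd(16, 60) = 4, dividing through by 4 this holds exactly when 15 ∣ 4k, and as gcd(4, 15) = 1, exactly when 15 ∣ k.
The smallest positive such k is 15.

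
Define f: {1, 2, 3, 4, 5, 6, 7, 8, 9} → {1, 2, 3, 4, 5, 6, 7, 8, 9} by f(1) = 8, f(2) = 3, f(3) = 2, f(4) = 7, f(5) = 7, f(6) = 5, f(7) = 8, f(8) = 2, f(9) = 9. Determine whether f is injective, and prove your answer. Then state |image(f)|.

6

f(4) = 7 = f(5) with 4 ≠ 5, so f is not injective.
The image of f is {2, 3, 5, 7, 8, 9}, which has 6 elements.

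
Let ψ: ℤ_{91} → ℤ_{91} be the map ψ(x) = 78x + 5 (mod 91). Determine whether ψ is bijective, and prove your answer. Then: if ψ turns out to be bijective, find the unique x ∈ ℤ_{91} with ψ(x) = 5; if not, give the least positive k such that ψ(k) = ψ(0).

We have gcd(78, 91) = 13 > 1. Taking u = 0 and v = 7: ψ(0) = 5 and ψ(7) = 78·7 + 5 = 551 ≡ 5 (mod 91).
So ψ(0) = ψ(7) while 0 ≠ 7, hence ψ is not injective, hence not bijective.
Since ψ is not bijective, we find the least positive k with ψ(k) = ψ(0): this means 78k ≡ 0 (mod 91), i.e. 91 ∣ 78k. Since gcd(78, 91) = 13, dividing through by 13 this holds exactly when 7 ∣ 6k, and as gcd(6, 7) = 1, exactly when 7 ∣ k.
The smallest positive such k is 7.

7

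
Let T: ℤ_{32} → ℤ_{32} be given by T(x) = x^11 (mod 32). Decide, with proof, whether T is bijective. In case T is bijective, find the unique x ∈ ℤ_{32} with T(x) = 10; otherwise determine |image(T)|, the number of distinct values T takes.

17

T(0) = 0^11 = 0.
T(2): Repeated squaring mod 32: 2^1 ≡ 2, 2^2 ≡ 2² = 4, 2^4 ≡ 4² = 16, 2^8 ≡ 16² = 256 ≡ 0. Since 11 = 8 + 2 + 1, 2^11 ≡ 0·4·2: 0·4 = 0, then 0·2 = 0. So 2^11 ≡ 0 (mod 32).
So T(0) = T(2) = 0 while 0 ≠ 2, thus T is not injective, hence not bijective.
Since T is not bijective, we determine |image(T)|. Computing x^11 mod 32 for each x (by repeated squaring, reducing mod 32 at every step), the values T(0), T(1), …, T(31) are: 0, 1, 0, 27, 0, 29, 0, 23, 0, 25, 0, 19, 0, 21, 0, 15, 0, 17, 0, 11, 0, 13, 0, 7, 0, 9, 0, 3, 0, 5, 0, 31.
The distinct values are {0, 1, 3, 5, 7, 9, 11, 13, 15, 17, 19, 21, 23, 25, 27, 29, 31}; there are 17 of them.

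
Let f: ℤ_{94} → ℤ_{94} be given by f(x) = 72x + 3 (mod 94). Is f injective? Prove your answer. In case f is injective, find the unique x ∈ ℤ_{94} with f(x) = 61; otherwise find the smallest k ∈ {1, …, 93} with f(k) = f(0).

We have gcd(72, 94) = 2 > 1. Taking s = 0 and t = 47: f(0) = 3 and f(47) = 72·47 + 3 = 3387 ≡ 3 (mod 94).
So f(0) = f(47) while 0 ≠ 47, hence f is not injective.
Since f is not injective, we find the least positive k with f(k) = f(0): this means 72k ≡ 0 (mod 94), i.e. 94 ∣ 72k. Since gcd(72, 94) = 2, dividing through by 2 this holds exactly when 47 ∣ 36k, and as gcd(36, 47) = 1, exactly when 47 ∣ k.
The smallest positive such k is 47.

47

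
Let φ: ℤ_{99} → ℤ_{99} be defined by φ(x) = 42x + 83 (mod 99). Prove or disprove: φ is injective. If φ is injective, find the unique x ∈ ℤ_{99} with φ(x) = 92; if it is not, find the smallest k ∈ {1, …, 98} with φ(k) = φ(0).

33

We have gcd(42, 99) = 3 > 1. Taking u = 0 and v = 33: φ(0) = 83 and φ(33) = 42·33 + 83 = 1469 ≡ 83 (mod 99).
So φ(0) = φ(33) while 0 ≠ 33, thus φ is not injective.
Since φ is not injective, we find the least positive k with φ(k) = φ(0): this means 42k ≡ 0 (mod 99), i.e. 99 ∣ 42k. Since gcd(42, 99) = 3, dividing through by 3 this holds exactly when 33 ∣ 14k, and as gcd(14, 33) = 1, exactly when 33 ∣ k.
The smallest positive such k is 33.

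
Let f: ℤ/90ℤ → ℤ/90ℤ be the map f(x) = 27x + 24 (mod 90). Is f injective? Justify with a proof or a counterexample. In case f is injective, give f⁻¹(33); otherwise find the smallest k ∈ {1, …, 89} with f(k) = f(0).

10

We have gcd(27, 90) = 9 > 1. Taking u = 0 and v = 10: f(0) = 24 and f(10) = 27·10 + 24 = 294 ≡ 24 (mod 90).
So f(0) = f(10) while 0 ≠ 10, thus f is not injective.
Since f is not injective, we find the least positive k with f(k) = f(0): this means 27k ≡ 0 (mod 90), i.e. 90 ∣ 27k. Since gcd(27, 90) = 9, dividing through by 9 this holds exactly when 10 ∣ 3k, and as gcd(3, 10) = 1, exactly when 10 ∣ k.
The smallest positive such k is 10.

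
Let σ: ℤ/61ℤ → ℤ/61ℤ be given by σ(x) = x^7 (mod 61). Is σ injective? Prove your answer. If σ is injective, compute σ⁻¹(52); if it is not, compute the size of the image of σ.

Since 61 is prime, the nonzero elements of ℤ/61ℤ form a cyclic group of order 60.
As gcd(7, 60) = 1, raising to the 7th power is a bijection on this group: if u^7 ≡ v^7 then (uv^{−1})^7 = 1, and the only element of order dividing gcd(7, 60) = 1 is 1, so u = v.
With σ(0) = 0 this makes σ injective on all of ℤ/61ℤ, hence bijective (finite equal-size domain and codomain). In particular σ is injective.
Since σ is injective, we find the preimage of 52. The inverse of x ↦ x^7 on (ℤ/61ℤ)^× is x ↦ x^43, because 7·43 = 301 = 5·60 + 1 ≡ 1 (mod 60) and x^{60} = 1 for x ≠ 0 (Fermat). So σ⁻¹(52) = 52^43 mod 61.
Repeated squaring mod 61: 52^1 ≡ 52, 52^2 ≡ 52² = 2704 ≡ 20, 52^4 ≡ 20² = 400 ≡ 34, 52^8 ≡ 34² = 1156 ≡ 58, 52^16 ≡ 58² = 3364 ≡ 9, 52^32 ≡ 9² = 81 ≡ 20. Since 43 = 32 + 8 + 2 + 1, 52^43 ≡ 20·58·20·52: 20·58 = 1160 ≡ 1, then 1·20 = 20, then 20·52 = 1040 ≡ 3. So 52^43 ≡ 3 (mod 61).
Hence σ⁻¹(52) = 3.

3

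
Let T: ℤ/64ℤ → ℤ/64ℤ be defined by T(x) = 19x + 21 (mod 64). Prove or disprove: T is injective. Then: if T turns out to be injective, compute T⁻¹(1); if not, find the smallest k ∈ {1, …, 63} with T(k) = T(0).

If T(a) = T(b), then 19a ≡ 19b (mod 64). Because gcd(19, 64) = 1, we may cancel 19 to get a ≡ b (mod 64).
Thus T is injective.
We now compute 19⁻¹ mod 64 explicitly. Euclid's algorithm: 64 = 3·19 + 7, 19 = 2·7 + 5, 7 = 1·5 + 2, 5 = 2·2 + 1; back-substituting gives 1 = 27·19 − 8·64, so 19⁻¹ ≡ 27 (mod 64).
Since T is injective, we compute T⁻¹(1): solve 19x + 21 ≡ 1 (mod 64), i.e. 19x ≡ 44 (mod 64).
Multiplying by 19⁻¹ = 27 gives x ≡ 27·44 = 1188 = 18·64 + 36 ≡ 36 (mod 64).
Check: T(36) = 19·36 + 21 = 705 = 11·64 + 1 ≡ 1 (mod 64).

36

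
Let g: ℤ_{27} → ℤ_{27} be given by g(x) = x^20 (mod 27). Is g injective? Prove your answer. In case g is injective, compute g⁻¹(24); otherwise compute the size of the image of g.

g(0) = 0^20 = 0.
g(3): Repeated squaring mod 27: 3^1 ≡ 3, 3^2 ≡ 3² = 9, 3^4 ≡ 9² = 81 ≡ 0, 3^8 ≡ 0² = 0, 3^16 ≡ 0² = 0. Since 20 = 16 + 4, 3^20 ≡ 0·0: 0·0 = 0. So 3^20 ≡ 0 (mod 27).
So g(0) = g(3) = 0 while 0 ≠ 3, so g is not injective.
Since g is not injective, we determine |image(g)|. Computing x^20 mod 27 for each x (by repeated squaring, reducing mod 27 at every step), the values g(0), g(1), …, g(26) are: 0, 1, 4, 0, 16, 25, 0, 22, 10, 0, 19, 13, 0, 7, 7, 0, 13, 19, 0, 10, 22, 0, 25, 16, 0, 4, 1.
The distinct values are {0, 1, 4, 7, 10, 13, 16, 19, 22, 25}; there are 10 of them.

10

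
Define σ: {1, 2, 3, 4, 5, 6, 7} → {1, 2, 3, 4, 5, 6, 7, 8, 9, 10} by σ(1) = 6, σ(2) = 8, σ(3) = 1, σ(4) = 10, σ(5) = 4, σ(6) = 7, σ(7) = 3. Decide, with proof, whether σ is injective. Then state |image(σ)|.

7

The values σ(1), …, σ(7) are 6, 8, 1, 10, 4, 7, 3 — all distinct.
So σ(a) = σ(b) only when a = b, and σ is injective.
The image of σ is {1, 3, 4, 6, 7, 8, 10}, which has 7 elements.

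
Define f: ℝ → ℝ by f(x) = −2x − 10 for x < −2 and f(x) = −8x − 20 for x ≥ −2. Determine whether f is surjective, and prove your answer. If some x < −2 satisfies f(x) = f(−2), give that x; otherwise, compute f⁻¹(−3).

-3

Both pieces are strictly decreasing (slopes −2 and −8), so each is injective on its own interval.
The left piece maps (−∞, −2) onto (−6, ∞); the right piece maps [−2, ∞) onto (−∞, −4].
The union (−6, ∞) ∪ (−∞, −4] covers ℝ, so f is surjective.
For the follow-up: the images overlap, so an x < −2 with f(x) = f(−2) exists. f(−2) = −4; solving −2x − 10 = −4 for x < −2 gives x = (−4 + 10)/(−2) = −3.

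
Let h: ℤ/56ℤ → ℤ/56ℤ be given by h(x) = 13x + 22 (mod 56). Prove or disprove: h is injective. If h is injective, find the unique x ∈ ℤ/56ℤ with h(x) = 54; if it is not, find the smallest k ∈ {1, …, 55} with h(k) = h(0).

Recall: injectivity means: for all s, t in the domain, h(s) = h(t) implies s = t.
If h(s) = h(t), then 13s ≡ 13t (mod 56). Because gcd(13, 56) = 1, we may cancel 13 to get s ≡ t (mod 56).
Thus h is injective.
We now compute 13⁻¹ mod 56 explicitly. Euclid's algorithm: 56 = 4·13 + 4, 13 = 3·4 + 1; back-substituting gives 1 = 13·13 − 3·56, so 13⁻¹ ≡ 13 (mod 56).
Since h is injective, we compute h⁻¹(54): solve 13x + 22 ≡ 54 (mod 56), i.e. 13x ≡ 32 (mod 56).
Multiplying by 13⁻¹ = 13 gives x ≡ 13·32 = 416 = 7·56 + 24 ≡ 24 (mod 56).
Check: h(24) = 13·24 + 22 = 334 = 5·56 + 54 ≡ 54 (mod 56).

24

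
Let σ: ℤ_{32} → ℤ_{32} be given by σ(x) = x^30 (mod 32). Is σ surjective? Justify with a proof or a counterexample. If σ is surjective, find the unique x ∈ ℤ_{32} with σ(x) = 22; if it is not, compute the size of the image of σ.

σ(0) = 0^30 = 0.
σ(2): Repeated squaring mod 32: 2^1 ≡ 2, 2^2 ≡ 2² = 4, 2^4 ≡ 4² = 16, 2^8 ≡ 16² = 256 ≡ 0, 2^16 ≡ 0² = 0. Since 30 = 16 + 8 + 4 + 2, 2^30 ≡ 0·0·16·4: 0·0 = 0, then 0·16 = 0, then 0·4 = 0. So 2^30 ≡ 0 (mod 32).
So σ(0) = σ(2) = 0 while 0 ≠ 2, therefore σ is not injective.
A non-injective map from the 32-element set ℤ_{32} to itself takes at most 31 distinct values, so it cannot be surjective. So σ is not surjective.
Since σ is not surjective, we determine |image(σ)|. Computing x^30 mod 32 for each x (by repeated squaring, reducing mod 32 at every step), the values σ(0), σ(1), …, σ(31) are: 0, 1, 0, 25, 0, 9, 0, 17, 0, 17, 0, 9, 0, 25, 0, 1, 0, 1, 0, 25, 0, 9, 0, 17, 0, 17, 0, 9, 0, 25, 0, 1.
The distinct values are {0, 1, 9, 17, 25}; there are 5 of them.

5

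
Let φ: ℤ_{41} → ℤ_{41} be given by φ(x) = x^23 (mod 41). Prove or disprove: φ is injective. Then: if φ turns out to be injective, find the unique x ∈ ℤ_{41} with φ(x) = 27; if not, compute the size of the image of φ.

Since 41 is prime, the nonzero elements of ℤ_{41} form a cyclic group of order 40.
As gcd(23, 40) = 1, raising to the 23rd power is a bijection on this group: if x_1^23 ≡ x_2^23 then (x_1x_2^{−1})^23 = 1, and the only element of order dividing gcd(23, 40) = 1 is 1, so x_1 = x_2.
With φ(0) = 0 this makes φ injective on all of ℤ_{41}, hence bijective (finite equal-size domain and codomain). In particular φ is injective.
Since φ is injective, we find the preimage of 27. The inverse of x ↦ x^23 on (ℤ_{41})^× is x ↦ x^7, because 23·7 = 161 = 4·40 + 1 ≡ 1 (mod 40) and x^{40} = 1 for x ≠ 0 (Fermat). So φ⁻¹(27) = 27^7 mod 41.
Repeated squaring mod 41: 27^1 ≡ 27, 27^2 ≡ 27² = 729 ≡ 32, 27^4 ≡ 32² = 1024 ≡ 40. Since 7 = 4 + 2 + 1, 27^7 ≡ 40·32·27: 40·32 = 1280 ≡ 9, then 9·27 = 243 ≡ 38. So 27^7 ≡ 38 (mod 41).
Hence φ⁻¹(27) = 38.

38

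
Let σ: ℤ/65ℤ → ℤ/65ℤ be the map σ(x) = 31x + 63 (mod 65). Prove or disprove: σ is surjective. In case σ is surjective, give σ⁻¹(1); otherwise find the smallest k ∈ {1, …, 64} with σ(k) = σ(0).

63

Since gcd(31, 65) = 1, 31 is invertible modulo 65. Euclid's algorithm: 65 = 2·31 + 3, 31 = 10·3 + 1; back-substituting gives 1 = 21·31 − 10·65, so 31⁻¹ ≡ 21 (mod 65).
For any y ∈ ℤ/65ℤ, x = 21(y − 63) mod 65 satisfies σ(x) = 31·21(y − 63) + 63 ≡ y (since 31·21 ≡ 1 mod 65). So every y has a preimage.
Therefore σ is surjective.
Since σ is surjective, we find σ⁻¹(1): we need 31x ≡ 1 − 63 ≡ 3 (mod 65). Using 31⁻¹ = 21: x ≡ 21·3 = 63, so x = 63.
Check: σ(63) = 31·63 + 63 = 2016 = 31·65 + 1 ≡ 1 (mod 65).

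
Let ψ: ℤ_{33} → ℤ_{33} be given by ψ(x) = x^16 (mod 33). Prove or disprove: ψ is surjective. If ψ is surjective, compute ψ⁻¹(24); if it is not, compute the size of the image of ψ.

ψ(4): Repeated squaring mod 33: 4^1 ≡ 4, 4^2 ≡ 4² = 16, 4^4 ≡ 16² = 256 ≡ 25, 4^8 ≡ 25² = 625 ≡ 31, 4^16 ≡ 31² = 961 ≡ 4. So 4^16 ≡ 4 (mod 33).
ψ(7): Repeated squaring mod 33: 7^1 ≡ 7, 7^2 ≡ 7² = 49 ≡ 16, 7^4 ≡ 16² = 256 ≡ 25, 7^8 ≡ 25² = 625 ≡ 31, 7^16 ≡ 31² = 961 ≡ 4. So 7^16 ≡ 4 (mod 33).
So ψ(4) = ψ(7) = 4 while 4 ≠ 7, therefore ψ is not injective.
A non-injective map from the 33-element set ℤ_{33} to itself takes at most 32 distinct values, so it cannot be surjective. Hence ψ is not surjective.
Since ψ is not surjective, we determine |image(ψ)|. Computing x^16 mod 33 for each x (by repeated squaring, reducing mod 33 at every step), the values ψ(0), ψ(1), …, ψ(32) are: 0, 1, 31, 3, 4, 16, 27, 4, 25, 9, 1, 22, 12, 31, 25, 15, 16, 16, 15, 25, 31, 12, 22, 1, 9, 25, 4, 27, 16, 4, 3, 31, 1.
The distinct values are {0, 1, 3, 4, 9, 12, 15, 16, 22, 25, 27, 31}; there are 12 of them.

12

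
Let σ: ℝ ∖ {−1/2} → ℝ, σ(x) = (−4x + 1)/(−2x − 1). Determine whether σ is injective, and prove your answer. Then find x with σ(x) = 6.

-7/8

Suppose σ(u) = σ(v). Cross-multiplying: (−4u + 1)(−2v − 1) = (−4v + 1)(−2u − 1).
Expanding both sides and cancelling the symmetric terms leaves 6·(u − v) = 0. Since 6 ≠ 0, u = v. Therefore σ is injective.
Solving σ(x) = 6: cross-multiplying gives −4x + 1 = 6(−2x − 1), which rearranges to 8x = −7, so x = −7/8.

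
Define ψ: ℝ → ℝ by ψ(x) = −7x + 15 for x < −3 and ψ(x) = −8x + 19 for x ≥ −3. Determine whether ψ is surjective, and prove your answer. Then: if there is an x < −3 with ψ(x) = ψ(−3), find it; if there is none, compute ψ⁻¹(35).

-4

Both pieces are strictly decreasing (slopes −7 and −8), so each is injective on its own interval.
The left piece maps (−∞, −3) onto (36, ∞); the right piece maps [−3, ∞) onto (−∞, 43].
The union (36, ∞) ∪ (−∞, 43] covers ℝ, so ψ is surjective.
For the follow-up: the images overlap, so an x < −3 with ψ(x) = ψ(−3) exists. ψ(−3) = 43; solving −7x + 15 = 43 for x < −3 gives x = (43 − 15)/(−7) = −4.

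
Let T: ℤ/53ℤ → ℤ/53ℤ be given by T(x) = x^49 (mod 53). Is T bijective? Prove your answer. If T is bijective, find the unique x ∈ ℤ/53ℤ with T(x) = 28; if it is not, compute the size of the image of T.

Since 53 is prime, the nonzero elements of ℤ/53ℤ form a cyclic group of order 52.
As gcd(49, 52) = 1, raising to the 49th power is a bijection on this group: if s^49 ≡ t^49 then (st^{−1})^49 = 1, and the only element of order dividing gcd(49, 52) = 1 is 1, so s = t.
With T(0) = 0 this makes T injective on all of ℤ/53ℤ, hence bijective (finite equal-size domain and codomain). In particular T is bijective.
Since T is bijective, we find the preimage of 28. The inverse of x ↦ x^49 on (ℤ/53ℤ)^× is x ↦ x^17, because 49·17 = 833 = 16·52 + 1 ≡ 1 (mod 52) and x^{52} = 1 for x ≠ 0 (Fermat). So T⁻¹(28) = 28^17 mod 53.
Repeated squaring mod 53: 28^1 ≡ 28, 28^2 ≡ 28² = 784 ≡ 42, 28^4 ≡ 42² = 1764 ≡ 15, 28^8 ≡ 15² = 225 ≡ 13, 28^16 ≡ 13² = 169 ≡ 10. Since 17 = 16 + 1, 28^17 ≡ 10·28: 10·28 = 280 ≡ 15. So 28^17 ≡ 15 (mod 53).
Hence T⁻¹(28) = 15.

15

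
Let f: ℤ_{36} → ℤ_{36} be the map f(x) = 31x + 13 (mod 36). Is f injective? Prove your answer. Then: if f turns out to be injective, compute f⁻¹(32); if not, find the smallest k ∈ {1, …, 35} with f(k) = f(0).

Recall that f is injective if f(u) = f(v) implies u = v.
If f(u) = f(v), then 31u ≡ 31v (mod 36). Because gcd(31, 36) = 1, we may cancel 31 to get u ≡ v (mod 36).
Therefore f is injective.
We now compute 31⁻¹ mod 36 explicitly. Euclid's algorithm: 36 = 1·31 + 5, 31 = 6·5 + 1; back-substituting gives 1 = 7·31 − 6·36, so 31⁻¹ ≡ 7 (mod 36).
Since f is injective, we find f⁻¹(32): we need 31x ≡ 32 − 13 ≡ 19 (mod 36). Using 31⁻¹ = 7: x ≡ 7·19 = 133 = 3·36 + 25, so x = 25.
Check: f(25) = 31·25 + 13 = 788 = 21·36 + 32 ≡ 32 (mod 36).

25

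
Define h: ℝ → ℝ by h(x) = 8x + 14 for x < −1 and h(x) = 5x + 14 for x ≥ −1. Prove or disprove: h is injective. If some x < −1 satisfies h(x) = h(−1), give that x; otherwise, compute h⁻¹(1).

Both pieces are strictly increasing (slopes 8 and 5), so each is injective on its own interval.
The left piece maps (−∞, −1) onto (−∞, 6); the right piece maps [−1, ∞) onto [9, ∞).
These images are disjoint, so no value is attained by both pieces. Hence h is injective.
Because the two images are disjoint, no x < −1 has h(x) = h(−1), so we compute h⁻¹(1): 1 lies in (−∞, 6), so solve 8x + 14 = 1: x = (1 − 14)/8 = −13/8.

-13/8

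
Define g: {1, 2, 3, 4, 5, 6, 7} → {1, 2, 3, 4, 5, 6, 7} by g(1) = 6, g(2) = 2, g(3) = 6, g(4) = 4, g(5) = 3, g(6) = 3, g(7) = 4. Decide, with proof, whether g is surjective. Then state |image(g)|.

No element maps to 1, so g is not surjective.
The image of g is {2, 3, 4, 6}, which has 4 elements.

4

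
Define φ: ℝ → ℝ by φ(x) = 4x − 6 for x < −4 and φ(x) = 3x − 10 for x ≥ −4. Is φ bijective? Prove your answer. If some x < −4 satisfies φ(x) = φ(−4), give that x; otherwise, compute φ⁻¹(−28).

Both pieces are strictly increasing (slopes 4 and 3), so each is injective on its own interval.
The left piece maps (−∞, −4) onto (−∞, −22); the right piece maps [−4, ∞) onto [−22, ∞).
Since −22 = −22, the images partition ℝ: φ is injective and surjective, hence bijective.
Because the two images are disjoint, no x < −4 has φ(x) = φ(−4), so we compute φ⁻¹(−28): −28 lies in (−∞, −22), so solve 4x − 6 = −28: x = (−28 + 6)/4 = −11/2.

-11/2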